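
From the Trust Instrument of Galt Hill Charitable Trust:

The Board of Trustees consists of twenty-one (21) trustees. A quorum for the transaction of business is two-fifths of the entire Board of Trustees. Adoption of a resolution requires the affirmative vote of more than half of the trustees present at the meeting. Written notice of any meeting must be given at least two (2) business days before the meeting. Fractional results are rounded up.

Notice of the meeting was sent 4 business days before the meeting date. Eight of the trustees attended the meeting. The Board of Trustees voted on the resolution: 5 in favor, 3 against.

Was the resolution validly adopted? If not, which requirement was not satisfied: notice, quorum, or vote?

Invalid — quorum requirement not satisfied.

Notice: 4 business days given; 2 required (4 ≥ 2). Satisfied.
Quorum: 8 present; quorum is 9. Not satisfied.
Vote: the resolution requires a majority of the trustees present (8). A majority of 8 is 5, so 5 affirmative votes are needed; 5 voted in favor. Satisfied. (Moot — without a quorum no business can be validly transacted.)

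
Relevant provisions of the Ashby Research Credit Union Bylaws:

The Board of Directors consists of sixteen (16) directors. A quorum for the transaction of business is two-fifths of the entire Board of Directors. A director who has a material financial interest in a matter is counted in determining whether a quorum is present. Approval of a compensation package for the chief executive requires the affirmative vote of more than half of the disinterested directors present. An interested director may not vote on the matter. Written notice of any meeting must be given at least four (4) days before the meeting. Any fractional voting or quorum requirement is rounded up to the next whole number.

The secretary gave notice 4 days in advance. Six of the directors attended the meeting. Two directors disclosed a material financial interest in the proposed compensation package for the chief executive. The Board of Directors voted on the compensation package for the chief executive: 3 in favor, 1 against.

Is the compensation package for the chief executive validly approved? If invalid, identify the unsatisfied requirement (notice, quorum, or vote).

Invalid — quorum requirement not satisfied.

Notice: 4 days given; 4 required (4 ≥ 4). Satisfied.
Quorum: 6 present (interested directors count toward quorum); quorum is 7. Not satisfied.
Vote: the compensation package for the chief executive requires a majority of the disinterested directors present (6 − 2 = 4). A majority of 4 is 3, so 3 affirmative votes are needed; 3 voted in favor. Satisfied. (Moot — without a quorum no business can be validly transacted.)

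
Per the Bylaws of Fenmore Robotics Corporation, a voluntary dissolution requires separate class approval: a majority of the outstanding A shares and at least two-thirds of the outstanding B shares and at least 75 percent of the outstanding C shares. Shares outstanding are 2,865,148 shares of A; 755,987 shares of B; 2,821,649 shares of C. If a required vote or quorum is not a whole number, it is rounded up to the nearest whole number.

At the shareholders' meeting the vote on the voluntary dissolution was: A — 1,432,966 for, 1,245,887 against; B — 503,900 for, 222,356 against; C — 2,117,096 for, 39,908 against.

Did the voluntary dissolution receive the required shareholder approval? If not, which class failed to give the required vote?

A: a majority of 2865148 is 1432575; 1,432,575 required, 1,432,966 in favor — approved.
B: 2/3 of 755987 = 503991.33, rounded up to 503992; 503,992 required, 503,900 in favor — not approved.
C: 3/4 of 2821649 = 2116236.75, rounded up to 2116237; 2,116,237 required, 2,117,096 in favor — approved.

Not approved — the B shares did not give the required vote.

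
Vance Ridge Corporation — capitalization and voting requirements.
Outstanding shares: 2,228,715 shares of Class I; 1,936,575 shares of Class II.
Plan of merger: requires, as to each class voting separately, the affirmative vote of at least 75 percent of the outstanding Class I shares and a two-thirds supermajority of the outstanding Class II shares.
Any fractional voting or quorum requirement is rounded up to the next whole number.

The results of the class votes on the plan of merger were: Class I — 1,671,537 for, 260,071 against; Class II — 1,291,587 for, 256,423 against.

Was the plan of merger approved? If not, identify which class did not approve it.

Class I: 3/4 of 2228715 = 1671536.25, rounded up to 1671537; 1,671,537 required, 1,671,537 in favor — approved.
Class II: 2/3 of 1936575 = 1291050; 1,291,050 required, 1,291,587 in favor — approved.

Approved — every class gave the required vote.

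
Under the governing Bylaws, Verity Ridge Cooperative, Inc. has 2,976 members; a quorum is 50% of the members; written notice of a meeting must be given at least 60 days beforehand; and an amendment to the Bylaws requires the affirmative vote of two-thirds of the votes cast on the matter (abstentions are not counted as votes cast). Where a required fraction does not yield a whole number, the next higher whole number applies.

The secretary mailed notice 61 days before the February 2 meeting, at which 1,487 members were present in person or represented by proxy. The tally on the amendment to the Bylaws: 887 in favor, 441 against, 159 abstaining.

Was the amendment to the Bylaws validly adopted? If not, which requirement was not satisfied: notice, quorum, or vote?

Notice: 61 days given; 60 required. Satisfied.
Quorum: 50% of 2,976 = 1,488; 1,487 present. Not satisfied.
Vote: requires two-thirds of the votes cast (1,487 − 159 abstaining = 1,328); 2/3 of 1328 = 885.33, rounded up to 886, so 886 needed; 887 in favor. Satisfied.

Invalid — quorum requirement not satisfied.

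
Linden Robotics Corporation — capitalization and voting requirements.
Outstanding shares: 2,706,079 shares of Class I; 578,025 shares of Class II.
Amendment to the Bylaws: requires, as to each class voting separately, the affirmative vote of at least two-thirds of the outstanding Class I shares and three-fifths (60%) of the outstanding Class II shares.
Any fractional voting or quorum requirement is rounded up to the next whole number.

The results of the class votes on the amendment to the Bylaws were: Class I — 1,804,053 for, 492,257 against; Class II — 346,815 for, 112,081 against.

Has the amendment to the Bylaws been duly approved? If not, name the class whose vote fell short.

Class I: 2/3 of 2706079 = 1804052.67, rounded up to 1804053; 1,804,053 required, 1,804,053 in favor — approved.
Class II: 3/5 of 578025 = 346815; 346,815 required, 346,815 in favor — approved.

Approved — every class gave the required vote.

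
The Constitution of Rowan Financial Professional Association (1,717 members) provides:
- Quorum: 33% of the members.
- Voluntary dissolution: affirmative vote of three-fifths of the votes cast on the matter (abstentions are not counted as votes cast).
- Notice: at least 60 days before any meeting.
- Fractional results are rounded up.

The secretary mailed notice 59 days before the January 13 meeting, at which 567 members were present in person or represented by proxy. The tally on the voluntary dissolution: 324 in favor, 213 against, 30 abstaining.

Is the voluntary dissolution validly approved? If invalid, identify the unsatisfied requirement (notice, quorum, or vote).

Notice: 59 days given; 60 required. Not satisfied.
Quorum: 33% of 1,717 = 566.61, rounded up to 567; 567 present. Satisfied.
Vote: requires three-fifths of the votes cast (567 − 30 abstaining = 537); 3/5 of 537 = 322.20, rounded up to 323, so 323 needed; 324 in favor. Satisfied.

Invalid — notice requirement not satisfied.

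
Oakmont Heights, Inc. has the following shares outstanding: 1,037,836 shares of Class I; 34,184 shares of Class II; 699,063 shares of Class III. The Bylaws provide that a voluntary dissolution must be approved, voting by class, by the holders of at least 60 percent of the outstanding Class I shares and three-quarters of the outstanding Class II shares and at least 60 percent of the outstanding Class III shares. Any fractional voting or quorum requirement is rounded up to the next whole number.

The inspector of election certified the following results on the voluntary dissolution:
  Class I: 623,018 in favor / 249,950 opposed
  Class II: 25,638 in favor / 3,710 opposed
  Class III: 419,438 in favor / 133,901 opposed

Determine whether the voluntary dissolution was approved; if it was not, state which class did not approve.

Approved — every class gave the required vote.

Class I: 3/5 of 1037836 = 622701.60, rounded up to 622702; 622,702 required, 623,018 in favor — approved.
Class II: 3/4 of 34184 = 25638; 25,638 required, 25,638 in favor — approved.
Class III: 3/5 of 699063 = 419437.80, rounded up to 419438; 419,438 required, 419,438 in favor — approved.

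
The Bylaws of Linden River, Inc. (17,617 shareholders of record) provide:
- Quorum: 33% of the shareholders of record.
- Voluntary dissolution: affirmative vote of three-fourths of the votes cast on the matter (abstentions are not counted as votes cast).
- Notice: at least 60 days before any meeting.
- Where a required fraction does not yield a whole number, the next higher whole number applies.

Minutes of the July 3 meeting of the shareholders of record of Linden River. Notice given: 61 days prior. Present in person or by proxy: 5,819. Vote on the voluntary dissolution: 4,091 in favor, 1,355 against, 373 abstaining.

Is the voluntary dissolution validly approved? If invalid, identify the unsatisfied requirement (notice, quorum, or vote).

Notice: 61 days given; 60 required. Satisfied.
Quorum: 33% of 17,617 = 5,813.61, rounded up to 5,814; 5,819 present. Satisfied.
Vote: requires three-fourths of the votes cast (5,819 − 373 abstaining = 5,446); 3/4 of 5446 = 4084.50, rounded up to 4085, so 4,085 needed; 4,091 in favor. Satisfied.

Valid — all requirements satisfied.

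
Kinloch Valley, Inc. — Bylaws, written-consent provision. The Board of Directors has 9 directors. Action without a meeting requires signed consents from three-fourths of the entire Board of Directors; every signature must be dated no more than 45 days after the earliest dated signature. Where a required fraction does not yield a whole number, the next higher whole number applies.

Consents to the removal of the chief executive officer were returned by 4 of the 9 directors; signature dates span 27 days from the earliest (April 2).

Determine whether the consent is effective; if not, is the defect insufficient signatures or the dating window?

Not effective — insufficient signatures.

Signatures required: three-fourths of 9 — 3/4 of 9 = 6.75, rounded up to 7, so 7 needed; 4 signed. Insufficient.
Dating window: the latest signature is 27 days after the earliest; the limit is 45 days. Within the window.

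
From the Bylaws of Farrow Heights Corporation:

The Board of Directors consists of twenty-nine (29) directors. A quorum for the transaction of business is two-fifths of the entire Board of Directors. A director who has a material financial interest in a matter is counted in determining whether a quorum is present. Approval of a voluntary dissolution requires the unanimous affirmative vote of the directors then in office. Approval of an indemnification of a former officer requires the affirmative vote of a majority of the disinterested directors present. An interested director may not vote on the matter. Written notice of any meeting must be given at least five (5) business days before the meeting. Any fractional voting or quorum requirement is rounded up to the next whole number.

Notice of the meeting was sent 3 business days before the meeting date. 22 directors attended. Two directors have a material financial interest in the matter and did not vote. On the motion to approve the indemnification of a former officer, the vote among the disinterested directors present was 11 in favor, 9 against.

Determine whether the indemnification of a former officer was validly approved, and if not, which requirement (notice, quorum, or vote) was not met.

Notice: 3 business days given; 5 required (3 < 5). Not satisfied.
Quorum: 22 present (interested directors count toward quorum); quorum is 12. Satisfied.
Vote: the indemnification of a former officer requires a majority of the disinterested directors present (22 − 2 = 20). A majority of 20 is 11, so 11 affirmative votes are needed; 11 voted in favor. Satisfied.

Invalid — notice requirement not satisfied.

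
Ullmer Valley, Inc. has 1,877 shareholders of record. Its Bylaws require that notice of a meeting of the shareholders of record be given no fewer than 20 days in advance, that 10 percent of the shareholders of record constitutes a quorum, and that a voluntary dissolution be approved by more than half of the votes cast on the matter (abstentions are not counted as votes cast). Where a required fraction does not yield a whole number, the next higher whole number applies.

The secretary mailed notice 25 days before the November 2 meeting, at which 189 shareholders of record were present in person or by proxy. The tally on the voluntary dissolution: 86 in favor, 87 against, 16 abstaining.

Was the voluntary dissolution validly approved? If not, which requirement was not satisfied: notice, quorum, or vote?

Notice: 25 days given; 20 required. Satisfied.
Quorum: 10% of 1,877 = 187.70, rounded up to 188; 189 present. Satisfied.
Vote: requires a majority of the votes cast (189 − 16 abstaining = 173); a majority of 173 is 87, so 87 needed; 86 in favor. Not satisfied.

Invalid — vote requirement not satisfied.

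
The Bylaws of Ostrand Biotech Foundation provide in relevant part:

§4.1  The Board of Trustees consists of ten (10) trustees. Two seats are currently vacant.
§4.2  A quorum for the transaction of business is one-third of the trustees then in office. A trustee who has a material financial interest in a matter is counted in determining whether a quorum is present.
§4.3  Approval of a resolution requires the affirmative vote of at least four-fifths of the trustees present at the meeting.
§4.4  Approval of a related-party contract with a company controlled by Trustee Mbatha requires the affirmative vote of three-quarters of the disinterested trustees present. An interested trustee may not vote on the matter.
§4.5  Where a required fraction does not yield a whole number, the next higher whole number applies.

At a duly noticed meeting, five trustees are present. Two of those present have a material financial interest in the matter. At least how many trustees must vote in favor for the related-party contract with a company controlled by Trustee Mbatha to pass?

The related-party contract with a company controlled by Trustee Mbatha requires three-fourths of the disinterested trustees present (5 − 2 = 3).
3/4 of 3 = 2.25, rounded up to 3.

3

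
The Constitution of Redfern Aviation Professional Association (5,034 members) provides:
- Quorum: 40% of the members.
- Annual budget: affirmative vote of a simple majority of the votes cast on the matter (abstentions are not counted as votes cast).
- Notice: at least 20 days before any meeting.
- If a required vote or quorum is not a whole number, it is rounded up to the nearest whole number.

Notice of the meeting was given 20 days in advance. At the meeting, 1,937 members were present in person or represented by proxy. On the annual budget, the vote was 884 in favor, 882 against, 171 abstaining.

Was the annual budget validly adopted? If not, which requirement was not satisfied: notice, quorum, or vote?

Notice: 20 days given; 20 required. Satisfied.
Quorum: 40% of 5,034 = 2,013.60, rounded up to 2,014; 1,937 present. Not satisfied.
Vote: requires a majority of the votes cast (1,937 − 171 abstaining = 1,766); a majority of 1766 is 884, so 884 needed; 884 in favor. Satisfied.

Invalid — quorum requirement not satisfied.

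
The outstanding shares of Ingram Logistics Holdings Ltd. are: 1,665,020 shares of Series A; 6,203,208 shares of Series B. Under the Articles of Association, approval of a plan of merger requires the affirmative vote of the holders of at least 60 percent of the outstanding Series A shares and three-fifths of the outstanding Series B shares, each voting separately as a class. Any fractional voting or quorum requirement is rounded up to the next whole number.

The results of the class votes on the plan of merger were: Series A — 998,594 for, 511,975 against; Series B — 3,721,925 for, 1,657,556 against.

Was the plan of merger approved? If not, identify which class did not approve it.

Not approved — the Series A shares did not give the required vote.

Series A: 3/5 of 1665020 = 999012; 999,012 required, 998,594 in favor — not approved.
Series B: 3/5 of 6203208 = 3721924.80, rounded up to 3721925; 3,721,925 required, 3,721,925 in favor — approved.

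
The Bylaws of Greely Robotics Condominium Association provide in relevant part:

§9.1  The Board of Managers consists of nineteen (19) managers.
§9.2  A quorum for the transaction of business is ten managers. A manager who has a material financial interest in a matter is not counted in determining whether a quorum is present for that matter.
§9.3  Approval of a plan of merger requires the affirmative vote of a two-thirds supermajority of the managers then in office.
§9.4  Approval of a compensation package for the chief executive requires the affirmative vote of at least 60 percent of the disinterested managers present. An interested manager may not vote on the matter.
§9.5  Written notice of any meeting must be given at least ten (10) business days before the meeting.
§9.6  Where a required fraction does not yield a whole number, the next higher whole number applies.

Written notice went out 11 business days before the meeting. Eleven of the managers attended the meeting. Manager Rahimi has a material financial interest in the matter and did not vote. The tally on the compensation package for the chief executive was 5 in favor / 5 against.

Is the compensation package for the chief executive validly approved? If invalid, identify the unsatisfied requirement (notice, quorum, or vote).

Invalid — vote requirement not satisfied.

Notice: 11 business days given; 10 required (11 ≥ 10). Satisfied.
Quorum: 11 present, but the 1 interested manager does not count, leaving 10. Quorum is 10. Satisfied.
Vote: the compensation package for the chief executive requires three-fifths of the disinterested managers present (11 − 1 = 10). 3/5 of 10 = 6, so 6 affirmative votes are needed; 5 voted in favor. Not satisfied.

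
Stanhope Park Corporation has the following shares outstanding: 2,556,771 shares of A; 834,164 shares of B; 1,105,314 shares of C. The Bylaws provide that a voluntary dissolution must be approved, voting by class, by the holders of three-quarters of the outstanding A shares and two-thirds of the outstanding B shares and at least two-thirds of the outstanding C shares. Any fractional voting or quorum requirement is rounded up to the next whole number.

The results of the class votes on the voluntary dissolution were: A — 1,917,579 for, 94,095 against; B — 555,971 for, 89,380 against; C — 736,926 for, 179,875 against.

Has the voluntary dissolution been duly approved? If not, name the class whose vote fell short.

Not approved — the B shares did not give the required vote.

A: 3/4 of 2556771 = 1917578.25, rounded up to 1917579; 1,917,579 required, 1,917,579 in favor — approved.
B: 2/3 of 834164 = 556109.33, rounded up to 556110; 556,110 required, 555,971 in favor — not approved.
C: 2/3 of 1105314 = 736876; 736,876 required, 736,926 in favor — approved.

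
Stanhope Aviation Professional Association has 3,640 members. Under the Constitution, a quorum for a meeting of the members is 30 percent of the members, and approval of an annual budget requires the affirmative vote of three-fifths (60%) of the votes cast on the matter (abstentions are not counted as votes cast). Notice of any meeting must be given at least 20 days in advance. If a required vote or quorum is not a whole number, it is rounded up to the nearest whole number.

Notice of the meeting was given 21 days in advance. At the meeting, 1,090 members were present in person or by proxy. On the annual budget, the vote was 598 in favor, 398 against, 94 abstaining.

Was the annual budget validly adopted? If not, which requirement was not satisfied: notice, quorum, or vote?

Notice: 21 days given; 20 required. Satisfied.
Quorum: 30% of 3,640 = 1,092; 1,090 present. Not satisfied.
Vote: requires three-fifths of the votes cast (1,090 − 94 abstaining = 996); 3/5 of 996 = 597.60, rounded up to 598, so 598 needed; 598 in favor. Satisfied.

Invalid — quorum requirement not satisfied.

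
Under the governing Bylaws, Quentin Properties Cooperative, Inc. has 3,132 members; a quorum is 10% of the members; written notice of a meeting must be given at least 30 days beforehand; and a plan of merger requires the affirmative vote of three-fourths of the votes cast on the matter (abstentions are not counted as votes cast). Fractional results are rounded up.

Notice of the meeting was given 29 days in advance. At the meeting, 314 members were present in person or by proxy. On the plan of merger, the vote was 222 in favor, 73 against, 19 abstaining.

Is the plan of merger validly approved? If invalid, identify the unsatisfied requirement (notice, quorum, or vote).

Notice: 29 days given; 30 required. Not satisfied.
Quorum: 10% of 3,132 = 313.20, rounded up to 314; 314 present. Satisfied.
Vote: requires three-fourths of the votes cast (314 − 19 abstaining = 295); 3/4 of 295 = 221.25, rounded up to 222, so 222 needed; 222 in favor. Satisfied.

Invalid — notice requirement not satisfied.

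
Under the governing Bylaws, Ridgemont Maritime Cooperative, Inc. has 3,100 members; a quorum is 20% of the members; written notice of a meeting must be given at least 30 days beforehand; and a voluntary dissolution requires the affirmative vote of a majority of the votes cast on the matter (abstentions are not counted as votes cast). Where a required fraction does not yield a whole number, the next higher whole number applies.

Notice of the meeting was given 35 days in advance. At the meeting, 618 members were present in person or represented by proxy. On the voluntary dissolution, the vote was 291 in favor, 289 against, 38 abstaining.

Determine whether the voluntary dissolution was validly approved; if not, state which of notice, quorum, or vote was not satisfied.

Notice: 35 days given; 30 required. Satisfied.
Quorum: 20% of 3,100 = 620; 618 present. Not satisfied.
Vote: requires a majority of the votes cast (618 − 38 abstaining = 580); a majority of 580 is 291, so 291 needed; 291 in favor. Satisfied.

Invalid — quorum requirement not satisfied.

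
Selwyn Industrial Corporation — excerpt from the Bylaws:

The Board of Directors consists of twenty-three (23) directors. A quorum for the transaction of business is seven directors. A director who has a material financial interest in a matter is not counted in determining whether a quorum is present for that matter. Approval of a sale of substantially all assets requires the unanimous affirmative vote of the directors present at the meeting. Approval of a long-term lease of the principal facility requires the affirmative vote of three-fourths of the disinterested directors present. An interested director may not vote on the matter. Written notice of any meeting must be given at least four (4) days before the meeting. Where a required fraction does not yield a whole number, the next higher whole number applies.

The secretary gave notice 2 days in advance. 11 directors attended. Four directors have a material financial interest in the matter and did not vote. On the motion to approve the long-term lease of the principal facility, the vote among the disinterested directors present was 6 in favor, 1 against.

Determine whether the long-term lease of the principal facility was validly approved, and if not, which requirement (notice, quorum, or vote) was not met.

Notice: 2 days given; 4 required (2 < 4). Not satisfied.
Quorum: 11 present, but the 4 interested directors do not count, leaving 7. Quorum is 7. Satisfied.
Vote: the long-term lease of the principal facility requires three-fourths of the disinterested directors present (11 − 4 = 7). 3/4 of 7 = 5.25, rounded up to 6, so 6 affirmative votes are needed; 6 voted in favor. Satisfied.

Invalid — notice requirement not satisfied.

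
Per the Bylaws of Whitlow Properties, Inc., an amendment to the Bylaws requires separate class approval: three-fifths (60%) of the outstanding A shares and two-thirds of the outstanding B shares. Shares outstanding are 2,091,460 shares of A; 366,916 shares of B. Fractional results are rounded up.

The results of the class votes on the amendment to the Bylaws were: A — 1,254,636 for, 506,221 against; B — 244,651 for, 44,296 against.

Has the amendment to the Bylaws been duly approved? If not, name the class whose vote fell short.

Not approved — the A shares did not give the required vote.

A: 3/5 of 2091460 = 1254876; 1,254,876 required, 1,254,636 in favor — not approved.
B: 2/3 of 366916 = 244610.67, rounded up to 244611; 244,611 required, 244,651 in favor — approved.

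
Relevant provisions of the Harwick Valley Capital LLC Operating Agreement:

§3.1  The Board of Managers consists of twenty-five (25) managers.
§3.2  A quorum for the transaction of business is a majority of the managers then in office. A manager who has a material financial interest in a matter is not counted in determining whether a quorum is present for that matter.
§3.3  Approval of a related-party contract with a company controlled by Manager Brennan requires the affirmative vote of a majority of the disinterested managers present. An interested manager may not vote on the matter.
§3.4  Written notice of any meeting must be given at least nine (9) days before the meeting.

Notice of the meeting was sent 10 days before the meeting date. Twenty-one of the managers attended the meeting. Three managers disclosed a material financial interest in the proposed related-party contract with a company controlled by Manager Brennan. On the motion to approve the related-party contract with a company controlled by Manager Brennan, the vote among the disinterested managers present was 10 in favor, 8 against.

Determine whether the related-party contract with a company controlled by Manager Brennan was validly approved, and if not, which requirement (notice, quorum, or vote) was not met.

Valid — all requirements satisfied.

Notice: 10 days given; 9 required (10 ≥ 9). Satisfied.
Quorum: 21 present, but the 3 interested managers do not count, leaving 18. Quorum is 13. Satisfied.
Vote: the related-party contract with a company controlled by Manager Brennan requires a majority of the disinterested managers present (21 − 3 = 18). A majority of 18 is 10, so 10 affirmative votes are needed; 10 voted in favor. Satisfied.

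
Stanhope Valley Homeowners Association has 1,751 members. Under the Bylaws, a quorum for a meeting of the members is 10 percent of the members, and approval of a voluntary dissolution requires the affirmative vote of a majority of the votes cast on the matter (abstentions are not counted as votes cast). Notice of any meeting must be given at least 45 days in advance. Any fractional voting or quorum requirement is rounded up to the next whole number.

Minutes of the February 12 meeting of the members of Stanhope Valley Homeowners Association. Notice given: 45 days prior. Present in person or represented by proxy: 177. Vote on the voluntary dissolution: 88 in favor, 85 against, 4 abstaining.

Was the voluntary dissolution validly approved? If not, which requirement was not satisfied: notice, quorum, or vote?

Valid — all requirements satisfied.

Notice: 45 days given; 45 required. Satisfied.
Quorum: 10% of 1,751 = 175.10, rounded up to 176; 177 present. Satisfied.
Vote: requires a majority of the votes cast (177 − 4 abstaining = 173); a majority of 173 is 87, so 87 needed; 88 in favor. Satisfied.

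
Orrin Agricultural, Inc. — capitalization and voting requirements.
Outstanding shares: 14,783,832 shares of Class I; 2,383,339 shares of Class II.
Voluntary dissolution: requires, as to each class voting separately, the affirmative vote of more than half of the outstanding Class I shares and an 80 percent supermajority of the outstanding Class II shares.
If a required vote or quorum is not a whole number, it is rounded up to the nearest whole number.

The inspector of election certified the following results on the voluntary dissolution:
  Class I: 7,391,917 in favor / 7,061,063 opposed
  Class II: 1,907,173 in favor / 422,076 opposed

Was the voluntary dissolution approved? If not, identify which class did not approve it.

Approved — every class gave the required vote.

Class I: a majority of 14783832 is 7391917; 7,391,917 required, 7,391,917 in favor — approved.
Class II: 4/5 of 2383339 = 1906671.20, rounded up to 1906672; 1,906,672 required, 1,907,173 in favor — approved.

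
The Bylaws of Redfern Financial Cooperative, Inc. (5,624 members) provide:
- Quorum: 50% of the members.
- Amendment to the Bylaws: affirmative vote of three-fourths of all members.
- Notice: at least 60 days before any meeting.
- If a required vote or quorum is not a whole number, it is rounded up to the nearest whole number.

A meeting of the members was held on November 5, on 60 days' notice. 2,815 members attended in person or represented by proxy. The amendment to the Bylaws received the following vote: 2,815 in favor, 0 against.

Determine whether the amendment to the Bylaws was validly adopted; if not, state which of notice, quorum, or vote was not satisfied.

Invalid — vote requirement not satisfied.

Notice: 60 days given; 60 required. Satisfied.
Quorum: 50% of 5,624 = 2,812; 2,815 present. Satisfied.
Vote: requires three-fourths of all members (5,624); 3/4 of 5624 = 4218, so 4,218 needed; 2,815 in favor. Not satisfied.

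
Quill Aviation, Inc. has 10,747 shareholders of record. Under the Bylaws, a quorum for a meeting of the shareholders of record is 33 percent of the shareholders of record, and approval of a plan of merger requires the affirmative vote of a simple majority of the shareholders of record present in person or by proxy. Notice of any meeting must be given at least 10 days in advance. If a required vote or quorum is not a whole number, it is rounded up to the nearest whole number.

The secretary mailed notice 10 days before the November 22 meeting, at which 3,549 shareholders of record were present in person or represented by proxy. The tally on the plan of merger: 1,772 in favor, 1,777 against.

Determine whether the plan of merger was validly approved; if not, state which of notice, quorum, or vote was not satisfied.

Notice: 10 days given; 10 required. Satisfied.
Quorum: 33% of 10,747 = 3,546.51, rounded up to 3,547; 3,549 present. Satisfied.
Vote: requires a majority of those present (3,549); a majority of 3549 is 1775, so 1,775 needed; 1,772 in favor. Not satisfied.

Invalid — vote requirement not satisfied.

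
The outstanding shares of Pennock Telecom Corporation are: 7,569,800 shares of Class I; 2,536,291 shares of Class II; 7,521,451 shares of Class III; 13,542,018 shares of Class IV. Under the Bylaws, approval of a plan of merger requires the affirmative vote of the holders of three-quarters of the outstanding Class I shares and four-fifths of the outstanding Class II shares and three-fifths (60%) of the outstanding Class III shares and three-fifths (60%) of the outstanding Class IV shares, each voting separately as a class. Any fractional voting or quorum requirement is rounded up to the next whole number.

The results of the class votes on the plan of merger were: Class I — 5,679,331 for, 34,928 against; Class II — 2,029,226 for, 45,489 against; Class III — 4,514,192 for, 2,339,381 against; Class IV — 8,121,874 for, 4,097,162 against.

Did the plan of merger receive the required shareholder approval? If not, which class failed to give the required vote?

Class I: 3/4 of 7569800 = 5677350; 5,677,350 required, 5,679,331 in favor — approved.
Class II: 4/5 of 2536291 = 2029032.80, rounded up to 2029033; 2,029,033 required, 2,029,226 in favor — approved.
Class III: 3/5 of 7521451 = 4512870.60, rounded up to 4512871; 4,512,871 required, 4,514,192 in favor — approved.
Class IV: 3/5 of 13542018 = 8125210.80, rounded up to 8125211; 8,125,211 required, 8,121,874 in favor — not approved.

Not approved — the Class IV shares did not give the required vote.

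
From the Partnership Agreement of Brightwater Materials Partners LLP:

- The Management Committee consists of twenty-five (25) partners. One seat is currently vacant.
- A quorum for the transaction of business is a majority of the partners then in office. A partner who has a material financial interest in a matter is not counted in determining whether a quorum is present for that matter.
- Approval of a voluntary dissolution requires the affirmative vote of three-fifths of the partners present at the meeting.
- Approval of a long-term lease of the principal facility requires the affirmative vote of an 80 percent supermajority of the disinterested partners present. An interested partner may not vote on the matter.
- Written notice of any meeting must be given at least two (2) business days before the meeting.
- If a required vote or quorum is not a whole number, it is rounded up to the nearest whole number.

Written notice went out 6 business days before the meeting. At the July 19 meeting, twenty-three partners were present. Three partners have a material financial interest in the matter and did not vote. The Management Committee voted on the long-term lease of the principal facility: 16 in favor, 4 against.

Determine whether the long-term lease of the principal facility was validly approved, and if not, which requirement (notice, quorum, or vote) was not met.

Valid — all requirements satisfied.

Notice: 6 business days given; 2 required (6 ≥ 2). Satisfied.
Quorum: 23 present, but the 3 interested partners do not count, leaving 20. Quorum is 13. Satisfied.
Vote: the long-term lease of the principal facility requires four-fifths of the disinterested partners present (23 − 3 = 20). 4/5 of 20 = 16, so 16 affirmative votes are needed; 16 voted in favor. Satisfied.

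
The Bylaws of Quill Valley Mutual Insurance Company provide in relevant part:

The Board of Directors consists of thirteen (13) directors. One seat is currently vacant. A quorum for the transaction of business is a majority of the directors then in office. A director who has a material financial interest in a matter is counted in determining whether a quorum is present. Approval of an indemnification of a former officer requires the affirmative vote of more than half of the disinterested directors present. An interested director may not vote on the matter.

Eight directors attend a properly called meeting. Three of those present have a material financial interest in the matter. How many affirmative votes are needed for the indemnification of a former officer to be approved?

3

The indemnification of a former officer requires a majority of the disinterested directors present (8 − 3 = 5).
A majority of 5 is 3.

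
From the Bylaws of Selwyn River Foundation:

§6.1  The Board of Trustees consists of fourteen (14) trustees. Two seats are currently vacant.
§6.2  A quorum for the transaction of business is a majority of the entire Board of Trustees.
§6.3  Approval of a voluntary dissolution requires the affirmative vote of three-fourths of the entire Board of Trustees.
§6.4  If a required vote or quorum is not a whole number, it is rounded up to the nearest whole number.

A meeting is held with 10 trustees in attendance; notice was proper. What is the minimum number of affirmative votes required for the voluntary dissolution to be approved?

The voluntary dissolution requires three-fourths of the entire Board of Trustees (14).
3/4 of 14 = 10.50, rounded up to 11.
(Only 10 can vote, so the voluntary dissolution cannot pass at this meeting, but the required vote is still 11.)

11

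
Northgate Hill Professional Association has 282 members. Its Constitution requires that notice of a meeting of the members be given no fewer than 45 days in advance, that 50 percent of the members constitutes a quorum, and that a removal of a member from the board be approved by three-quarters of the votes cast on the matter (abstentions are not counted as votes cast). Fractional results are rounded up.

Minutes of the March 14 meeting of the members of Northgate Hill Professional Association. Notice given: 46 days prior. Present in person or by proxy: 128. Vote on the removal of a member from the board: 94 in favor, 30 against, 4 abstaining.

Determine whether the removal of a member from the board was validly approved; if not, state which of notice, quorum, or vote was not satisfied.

Notice: 46 days given; 45 required. Satisfied.
Quorum: 50% of 282 = 141; 128 present. Not satisfied.
Vote: requires three-fourths of the votes cast (128 − 4 abstaining = 124); 3/4 of 124 = 93, so 93 needed; 94 in favor. Satisfied.

Invalid — quorum requirement not satisfied.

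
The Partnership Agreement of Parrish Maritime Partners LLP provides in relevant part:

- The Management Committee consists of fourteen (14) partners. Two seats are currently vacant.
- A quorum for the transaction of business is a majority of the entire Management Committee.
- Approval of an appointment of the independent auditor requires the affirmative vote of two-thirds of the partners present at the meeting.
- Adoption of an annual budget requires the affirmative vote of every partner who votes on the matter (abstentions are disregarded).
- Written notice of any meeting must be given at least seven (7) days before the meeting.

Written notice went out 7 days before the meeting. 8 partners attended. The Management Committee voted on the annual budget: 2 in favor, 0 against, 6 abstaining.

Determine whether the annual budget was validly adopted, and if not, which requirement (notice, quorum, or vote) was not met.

Valid — all requirements satisfied.

Notice: 7 days given; 7 required (7 ≥ 7). Satisfied.
Quorum: 8 present; quorum is 8. Satisfied.
Vote: the annual budget requires the unanimous vote of the votes cast (8 present − 6 abstaining = 2). Unanimous means all 2, so 2 affirmative votes are needed; 2 voted in favor. Satisfied.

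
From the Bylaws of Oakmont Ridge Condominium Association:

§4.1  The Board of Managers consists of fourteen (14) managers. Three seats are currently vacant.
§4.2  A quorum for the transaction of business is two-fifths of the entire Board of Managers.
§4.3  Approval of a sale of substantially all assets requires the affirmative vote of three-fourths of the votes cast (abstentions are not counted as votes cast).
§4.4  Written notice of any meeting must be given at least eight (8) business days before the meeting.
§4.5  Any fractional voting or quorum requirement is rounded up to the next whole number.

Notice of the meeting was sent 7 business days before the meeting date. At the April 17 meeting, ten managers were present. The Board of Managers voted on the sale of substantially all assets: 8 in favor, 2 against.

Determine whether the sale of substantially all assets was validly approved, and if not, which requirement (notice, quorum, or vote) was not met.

Invalid — notice requirement not satisfied.

Notice: 7 business days given; 8 required (7 < 8). Not satisfied.
Quorum: 10 present; quorum is 6. Satisfied.
Vote: the sale of substantially all assets requires three-fourths of the votes cast (10). 3/4 of 10 = 7.50, rounded up to 8, so 8 affirmative votes are needed; 8 voted in favor. Satisfied.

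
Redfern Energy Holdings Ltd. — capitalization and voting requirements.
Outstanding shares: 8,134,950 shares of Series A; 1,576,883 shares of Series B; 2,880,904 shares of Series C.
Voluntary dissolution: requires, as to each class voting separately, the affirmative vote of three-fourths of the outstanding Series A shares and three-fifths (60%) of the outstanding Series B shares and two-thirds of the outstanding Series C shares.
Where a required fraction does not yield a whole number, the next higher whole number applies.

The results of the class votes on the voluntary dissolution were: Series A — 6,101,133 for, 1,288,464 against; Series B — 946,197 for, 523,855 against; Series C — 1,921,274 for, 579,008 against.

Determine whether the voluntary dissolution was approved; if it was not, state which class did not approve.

Series A: 3/4 of 8134950 = 6101212.50, rounded up to 6101213; 6,101,213 required, 6,101,133 in favor — not approved.
Series B: 3/5 of 1576883 = 946129.80, rounded up to 946130; 946,130 required, 946,197 in favor — approved.
Series C: 2/3 of 2880904 = 1920602.67, rounded up to 1920603; 1,920,603 required, 1,921,274 in favor — approved.

Not approved — the Series A shares did not give the required vote.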